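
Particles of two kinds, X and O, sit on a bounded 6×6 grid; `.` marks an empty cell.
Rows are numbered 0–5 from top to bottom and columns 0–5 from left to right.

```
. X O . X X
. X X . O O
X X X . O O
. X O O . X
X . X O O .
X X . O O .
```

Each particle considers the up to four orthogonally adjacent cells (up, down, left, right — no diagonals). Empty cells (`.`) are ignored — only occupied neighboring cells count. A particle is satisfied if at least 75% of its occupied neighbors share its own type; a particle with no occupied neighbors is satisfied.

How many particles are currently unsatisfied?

(0,1)X 1/2 not
(0,2)O 0/2 not
(0,4)X 1/2 not
(0,5)X 1/2 not
(1,1)X 3/3 satisfied
(1,2)X 2/3 not
(1,4)O 2/3 not
(1,5)O 2/3 not
(2,0)X 1/1 satisfied
(2,1)X 4/4 satisfied
(2,2)X 2/3 not
(2,4)O 2/2 satisfied
(2,5)O 2/3 not
(3,1)X 1/2 not
(3,2)O 1/4 not
(3,3)O 2/2 satisfied
(3,5)X 0/1 not
(4,0)X 1/1 satisfied
(4,2)X 0/2 not
(4,3)O 3/4 satisfied
(4,4)O 2/2 satisfied
(5,0)X 2/2 satisfied
(5,1)X 1/1 satisfied
(5,3)O 2/2 satisfied
(5,4)O 2/2 satisfied
Unsatisfied: (0,1), (0,2), (0,4), (0,5), (1,2), (1,4), (1,5), (2,2), (2,5), (3,1), (3,2), (3,5), (4,2) — 13 in total.

13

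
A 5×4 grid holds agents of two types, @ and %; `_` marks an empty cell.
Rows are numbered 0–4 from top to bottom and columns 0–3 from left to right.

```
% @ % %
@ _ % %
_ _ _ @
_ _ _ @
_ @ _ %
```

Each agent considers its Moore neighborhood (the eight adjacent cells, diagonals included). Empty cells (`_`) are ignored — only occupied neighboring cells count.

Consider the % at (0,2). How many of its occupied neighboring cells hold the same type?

3

Occupied neighbors of (0,2): (0,1)=@, (0,3)=%, (1,2)=%, (1,3)=%.
Same type (%): 3 of 4.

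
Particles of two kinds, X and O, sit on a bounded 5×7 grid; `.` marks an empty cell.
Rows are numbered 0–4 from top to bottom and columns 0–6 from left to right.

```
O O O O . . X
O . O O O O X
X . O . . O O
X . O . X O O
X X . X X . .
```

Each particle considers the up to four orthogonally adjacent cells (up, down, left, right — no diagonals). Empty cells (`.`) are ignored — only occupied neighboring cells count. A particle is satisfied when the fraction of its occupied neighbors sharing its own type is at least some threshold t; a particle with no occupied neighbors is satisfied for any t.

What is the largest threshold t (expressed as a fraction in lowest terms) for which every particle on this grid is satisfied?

(0,0)O 2/2
(0,1)O 2/2
(0,2)O 3/3
(0,3)O 2/2
(0,6)X 1/1
(1,0)O 1/2
(1,2)O 3/3
(1,3)O 3/3
(1,4)O 2/2
(1,5)O 2/3
(1,6)X 1/3
(2,0)X 1/2
(2,2)O 2/2
(2,5)O 3/3
(2,6)O 2/3
(3,0)X 2/2
(3,2)O 1/1
(3,4)X 1/2
(3,5)O 2/3
(3,6)O 2/2
(4,0)X 2/2
(4,1)X 1/1
(4,3)X 1/1
(4,4)X 2/2
The smallest same-type fraction is 1/3 at (1,6), which reduces to 1/3. Any threshold above that leaves this particle unsatisfied.

1/3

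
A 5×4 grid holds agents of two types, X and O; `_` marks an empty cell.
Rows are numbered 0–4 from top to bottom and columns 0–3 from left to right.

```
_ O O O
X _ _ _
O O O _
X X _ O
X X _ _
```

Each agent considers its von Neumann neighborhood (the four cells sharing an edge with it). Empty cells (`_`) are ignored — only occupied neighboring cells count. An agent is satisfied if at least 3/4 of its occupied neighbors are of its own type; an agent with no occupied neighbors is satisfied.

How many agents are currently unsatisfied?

5

(0,1)O 1/1 ok
(0,2)O 2/2 ok
(0,3)O 1/1 ok
(1,0)X 0/1 unhappy
(2,0)O 1/3 unhappy
(2,1)O 2/3 unhappy
(2,2)O 1/1 ok
(3,0)X 2/3 unhappy
(3,1)X 2/3 unhappy
(3,3)O 0/0 ok
(4,0)X 2/2 ok
(4,1)X 2/2 ok
Unsatisfied: (1,0), (2,0), (2,1), (3,0), (3,1) — 5 in total.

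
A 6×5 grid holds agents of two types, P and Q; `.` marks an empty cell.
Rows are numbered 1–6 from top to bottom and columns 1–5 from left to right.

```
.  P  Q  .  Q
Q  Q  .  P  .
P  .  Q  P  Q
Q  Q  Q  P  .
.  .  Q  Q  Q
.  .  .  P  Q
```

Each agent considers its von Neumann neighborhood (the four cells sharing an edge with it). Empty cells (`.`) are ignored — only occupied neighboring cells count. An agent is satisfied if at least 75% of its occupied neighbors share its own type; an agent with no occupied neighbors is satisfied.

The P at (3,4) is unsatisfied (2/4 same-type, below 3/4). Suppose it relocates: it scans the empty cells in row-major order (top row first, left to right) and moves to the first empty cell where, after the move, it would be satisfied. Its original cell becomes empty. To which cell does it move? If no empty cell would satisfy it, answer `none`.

(6,1)

Vacating (3,4). Empty cells in order:
  (1,1): 1/2 same-type → still unsatisfied.
  (1,4): 1/3 same-type → still unsatisfied.
  (2,3): 1/4 same-type → still unsatisfied.
  (2,5): 1/3 same-type → still unsatisfied.
  (3,2): 1/4 same-type → still unsatisfied.
  (4,5): 1/3 same-type → still unsatisfied.
  (5,1): 0/1 same-type → still unsatisfied.
  (5,2): 0/2 same-type → still unsatisfied.
  (6,1): 0/0 same-type → satisfied — stop here.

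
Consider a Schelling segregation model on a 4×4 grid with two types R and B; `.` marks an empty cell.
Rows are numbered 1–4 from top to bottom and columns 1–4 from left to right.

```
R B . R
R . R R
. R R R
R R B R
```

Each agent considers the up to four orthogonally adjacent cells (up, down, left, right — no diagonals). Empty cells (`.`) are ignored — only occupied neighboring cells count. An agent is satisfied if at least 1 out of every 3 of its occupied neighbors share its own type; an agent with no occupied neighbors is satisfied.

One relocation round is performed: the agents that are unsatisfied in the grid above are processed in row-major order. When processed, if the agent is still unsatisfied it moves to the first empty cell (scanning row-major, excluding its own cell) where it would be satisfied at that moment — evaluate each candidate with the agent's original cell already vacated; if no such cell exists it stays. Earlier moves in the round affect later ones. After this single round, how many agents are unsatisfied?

0

Initially unsatisfied (in order): (1,2), (4,3).
  (1,2): no empty cell satisfies it; stays.
  (4,3) → (1,3).
Resulting grid:
R B B R
R . R R
. R R R
R R . R
All satisfied now.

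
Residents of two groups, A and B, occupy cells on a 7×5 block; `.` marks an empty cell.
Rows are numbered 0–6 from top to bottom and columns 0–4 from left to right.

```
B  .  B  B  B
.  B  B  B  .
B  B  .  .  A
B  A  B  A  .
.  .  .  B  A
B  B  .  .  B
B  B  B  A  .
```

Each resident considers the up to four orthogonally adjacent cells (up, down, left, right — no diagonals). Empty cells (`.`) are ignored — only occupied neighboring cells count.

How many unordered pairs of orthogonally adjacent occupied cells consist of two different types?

8

Scan each occupied cell's neighbors to the right and below so each pair is counted once.
From row 0: 0 unlike of 4 pairs (running 0/4).
From row 1: 0 unlike of 3 pairs (running 0/7).
From row 2: 1 unlike of 3 pairs (running 1/10).
From row 3: 4 unlike of 4 pairs (running 5/14).
From row 4: 2 unlike of 2 pairs (running 7/16).
From row 5: 0 unlike of 3 pairs (running 7/19).
From row 6: 1 unlike of 3 pairs (running 8/22).
Total adjacent occupied pairs: 22; unlike-type pairs: 8.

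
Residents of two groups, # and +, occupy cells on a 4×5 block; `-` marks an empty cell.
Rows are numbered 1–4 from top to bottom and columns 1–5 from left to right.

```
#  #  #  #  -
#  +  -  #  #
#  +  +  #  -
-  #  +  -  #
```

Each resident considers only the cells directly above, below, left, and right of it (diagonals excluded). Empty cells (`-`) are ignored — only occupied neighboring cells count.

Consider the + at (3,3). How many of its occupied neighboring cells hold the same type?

2

Occupied neighbors of (3,3): (4,3)=+, (3,2)=+, (3,4)=#.
Same type (+): 2 of 3.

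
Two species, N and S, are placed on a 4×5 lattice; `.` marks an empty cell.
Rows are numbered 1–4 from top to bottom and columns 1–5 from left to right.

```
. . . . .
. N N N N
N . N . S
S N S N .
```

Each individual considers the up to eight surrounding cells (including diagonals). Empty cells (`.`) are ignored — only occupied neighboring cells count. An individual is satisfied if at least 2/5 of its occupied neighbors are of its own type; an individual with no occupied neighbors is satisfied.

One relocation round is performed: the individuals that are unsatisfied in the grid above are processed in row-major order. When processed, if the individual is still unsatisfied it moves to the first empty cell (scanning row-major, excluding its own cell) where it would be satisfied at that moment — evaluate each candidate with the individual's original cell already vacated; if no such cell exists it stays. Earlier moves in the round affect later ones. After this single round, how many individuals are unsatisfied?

Initially unsatisfied (in order): (3,5), (4,1), (4,3), (4,4).
  (3,5): no empty cell satisfies it; stays.
  (4,1) → (4,5).
  (4,3): no empty cell satisfies it; stays.
  (4,4) → (1,1).
Resulting grid:
N . . . .
. N N N N
N . N . S
. N S . S
Unsatisfied now: (3,5), (4,3).

2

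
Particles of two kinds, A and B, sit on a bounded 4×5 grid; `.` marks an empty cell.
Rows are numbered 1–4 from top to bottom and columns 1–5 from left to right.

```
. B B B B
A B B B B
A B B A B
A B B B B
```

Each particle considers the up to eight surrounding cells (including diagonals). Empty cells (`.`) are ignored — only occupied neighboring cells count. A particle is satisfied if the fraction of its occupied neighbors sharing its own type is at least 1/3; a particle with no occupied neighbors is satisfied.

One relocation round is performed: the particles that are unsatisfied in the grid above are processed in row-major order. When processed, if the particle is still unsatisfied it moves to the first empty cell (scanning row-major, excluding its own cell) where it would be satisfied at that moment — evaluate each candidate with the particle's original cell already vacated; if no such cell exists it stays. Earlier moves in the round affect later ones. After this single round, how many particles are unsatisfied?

0

Initially unsatisfied (in order): (2,1), (3,4).
  (2,1): no empty cell satisfies it; stays.
  (3,4) → (1,1).
Resulting grid:
A B B B B
A B B B B
A B B . B
A B B B B
All satisfied now.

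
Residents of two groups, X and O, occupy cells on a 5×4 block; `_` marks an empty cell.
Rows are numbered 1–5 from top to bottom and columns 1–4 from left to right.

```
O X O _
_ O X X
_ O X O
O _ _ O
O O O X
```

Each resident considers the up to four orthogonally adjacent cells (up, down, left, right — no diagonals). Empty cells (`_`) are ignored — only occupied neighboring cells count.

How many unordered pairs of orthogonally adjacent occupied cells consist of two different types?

10

Scan each occupied cell's neighbors to the right and below so each pair is counted once.
Row 1: O(1,1)–X(1,2)≠ X(1,2)–O(1,3)≠ X(1,2)–O(2,2)≠ O(1,3)–X(2,3)≠  → 4/4 unlike.
Row 2: O(2,2)–X(2,3)≠ O(2,2)–O(3,2)= X(2,3)–X(2,4)= X(2,3)–X(3,3)= X(2,4)–O(3,4)≠  → 2/5 unlike.
Row 3: O(3,2)–X(3,3)≠ X(3,3)–O(3,4)≠ O(3,4)–O(4,4)=  → 2/3 unlike.
Row 4: O(4,1)–O(5,1)= O(4,4)–X(5,4)≠  → 1/2 unlike.
Row 5: O(5,1)–O(5,2)= O(5,2)–O(5,3)= O(5,3)–X(5,4)≠  → 1/3 unlike.
Total adjacent occupied pairs: 17; unlike-type pairs: 10.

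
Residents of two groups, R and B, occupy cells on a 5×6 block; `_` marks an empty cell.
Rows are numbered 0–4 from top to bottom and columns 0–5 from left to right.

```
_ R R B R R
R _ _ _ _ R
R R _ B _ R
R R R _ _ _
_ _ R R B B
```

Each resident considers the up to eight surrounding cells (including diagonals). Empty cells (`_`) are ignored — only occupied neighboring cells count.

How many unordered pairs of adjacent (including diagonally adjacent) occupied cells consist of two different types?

Scan each occupied cell's neighbors to the right and below (and the two forward diagonals) so each pair is counted once.
Row 0: R(0,1)–R(0,2)= R(0,1)–R(1,0)= R(0,2)–B(0,3)≠ B(0,3)–R(0,4)≠ R(0,4)–R(0,5)= R(0,4)–R(1,5)= R(0,5)–R(1,5)=  → 2/7 unlike.
Row 1: R(1,0)–R(2,0)= R(1,0)–R(2,1)= R(1,5)–R(2,5)=  → 0/3 unlike.
Row 2: R(2,0)–R(2,1)= R(2,0)–R(3,0)= R(2,0)–R(3,1)= R(2,1)–R(3,1)= R(2,1)–R(3,2)= R(2,1)–R(3,0)= B(2,3)–R(3,2)≠  → 1/7 unlike.
Row 3: R(3,0)–R(3,1)= R(3,1)–R(3,2)= R(3,1)–R(4,2)= R(3,2)–R(4,2)= R(3,2)–R(4,3)=  → 0/5 unlike.
Row 4: R(4,2)–R(4,3)= R(4,3)–B(4,4)≠ B(4,4)–B(4,5)=  → 1/3 unlike.
Total adjacent occupied pairs: 25; unlike-type pairs: 4.

4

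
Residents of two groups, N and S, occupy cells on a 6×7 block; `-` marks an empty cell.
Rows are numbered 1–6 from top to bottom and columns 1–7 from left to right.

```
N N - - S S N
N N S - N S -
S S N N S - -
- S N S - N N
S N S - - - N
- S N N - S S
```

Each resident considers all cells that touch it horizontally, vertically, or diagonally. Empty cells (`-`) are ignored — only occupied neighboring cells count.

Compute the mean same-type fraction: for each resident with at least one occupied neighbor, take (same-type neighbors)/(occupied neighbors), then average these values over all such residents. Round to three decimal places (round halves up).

Row 1: (1,1)N 3/3 · (1,2)N 3/4 · (1,5)S 2/3 · (1,6)S 2/4 · (1,7)N 0/2
Row 2: (2,1)N 3/5 · (2,2)N 4/7 · (2,3)S 1/5 · (2,5)N 1/5 · (2,6)S 3/5
Row 3: (3,1)S 2/4 · (3,2)S 3/7 · (3,3)N 3/7 · (3,4)N 3/6 · (3,5)S 2/5
Row 4: (4,2)S 4/7 · (4,3)N 3/7 · (4,4)S 2/5 · (4,6)N 2/3 · (4,7)N 2/2
Row 5: (5,1)S 2/3 · (5,2)N 2/6 · (5,3)S 3/7 · (5,7)N 2/4
Row 6: (6,2)S 2/4 · (6,3)N 2/4 · (6,4)N 1/2 · (6,6)S 1/2 · (6,7)S 1/2
Sum over 29 residents: 3/3 + 3/4 + 2/3 + 2/4 + 0/2 + 3/5 + 4/7 + 1/5 + 1/5 + 3/5 + 2/4 + 3/7 + 3/7 + 3/6 + 2/5 + 4/7 + 3/7 + 2/5 + 2/3 + 2/2 + 2/3 + 2/6 + 3/7 + 2/4 + 2/4 + 2/4 + 1/2 + 1/2 + 1/2 = 6233/420; mean = 6233/420 ÷ 29 = 6233/12180 = 0.511740… → 0.512.

0.512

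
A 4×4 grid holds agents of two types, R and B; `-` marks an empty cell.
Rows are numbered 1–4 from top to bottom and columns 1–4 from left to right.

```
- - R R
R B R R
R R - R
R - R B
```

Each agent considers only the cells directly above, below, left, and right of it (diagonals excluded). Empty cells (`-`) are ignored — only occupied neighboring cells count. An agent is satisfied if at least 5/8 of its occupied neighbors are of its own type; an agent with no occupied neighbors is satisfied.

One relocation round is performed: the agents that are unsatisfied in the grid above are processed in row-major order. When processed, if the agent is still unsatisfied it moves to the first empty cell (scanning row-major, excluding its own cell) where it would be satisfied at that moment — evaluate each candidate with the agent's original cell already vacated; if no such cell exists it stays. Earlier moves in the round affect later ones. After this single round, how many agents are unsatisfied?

Initially unsatisfied (in order): (2,1), (2,2), (3,2), (3,4), (4,3), (4,4).
  (2,1) → (1,1).
  (2,2): no empty cell satisfies it; stays.
  (3,2) → (1,2).
  (3,4) → (2,1).
  (4,3) → (3,3).
  (4,4): now satisfied by earlier moves; stays.
Resulting grid:
R R R R
R B R R
R - R -
R - - B
Unsatisfied now: (2,2).

1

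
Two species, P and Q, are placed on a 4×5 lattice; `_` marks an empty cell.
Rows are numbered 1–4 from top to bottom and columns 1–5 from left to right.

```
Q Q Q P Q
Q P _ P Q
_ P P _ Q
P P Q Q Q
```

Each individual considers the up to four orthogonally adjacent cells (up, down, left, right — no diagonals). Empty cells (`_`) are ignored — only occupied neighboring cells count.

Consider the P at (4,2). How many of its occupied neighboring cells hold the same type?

Occupied neighbors of (4,2): (3,2)=P, (4,1)=P, (4,3)=Q.
Same type (P): 2 of 3.

2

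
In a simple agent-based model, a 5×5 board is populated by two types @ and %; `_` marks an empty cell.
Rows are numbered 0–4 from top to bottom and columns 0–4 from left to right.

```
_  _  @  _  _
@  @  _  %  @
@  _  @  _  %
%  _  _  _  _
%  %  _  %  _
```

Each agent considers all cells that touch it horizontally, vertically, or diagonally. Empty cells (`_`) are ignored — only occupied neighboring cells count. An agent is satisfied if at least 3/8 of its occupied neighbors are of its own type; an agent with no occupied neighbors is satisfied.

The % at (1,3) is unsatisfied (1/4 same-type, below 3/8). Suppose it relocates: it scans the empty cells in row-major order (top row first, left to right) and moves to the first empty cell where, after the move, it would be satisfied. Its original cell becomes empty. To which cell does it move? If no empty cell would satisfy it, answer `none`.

(3,1)

Vacating (1,3). Empty cells in order:
  (0,0): 0/2 same-type → still unsatisfied.
  (0,1): 0/3 same-type → still unsatisfied.
  (0,3): 0/2 same-type → still unsatisfied.
  (0,4): 0/1 same-type → still unsatisfied.
  (1,2): 0/3 same-type → still unsatisfied.
  (2,1): 1/5 same-type → still unsatisfied.
  (2,3): 1/3 same-type → still unsatisfied.
  (3,1): 3/5 same-type → satisfied — stop here.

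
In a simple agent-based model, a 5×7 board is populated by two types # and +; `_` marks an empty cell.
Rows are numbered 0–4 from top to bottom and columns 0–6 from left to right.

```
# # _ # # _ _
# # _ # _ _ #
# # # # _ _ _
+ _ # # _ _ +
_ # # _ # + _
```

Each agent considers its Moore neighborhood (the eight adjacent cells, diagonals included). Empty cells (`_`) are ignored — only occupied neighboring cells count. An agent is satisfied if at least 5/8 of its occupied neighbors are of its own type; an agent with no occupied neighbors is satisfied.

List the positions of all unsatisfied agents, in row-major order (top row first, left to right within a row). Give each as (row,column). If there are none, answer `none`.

(0,0)# 3/3 ✓
(0,1)# 3/3 ✓
(0,3)# 2/2 ✓
(0,4)# 2/2 ✓
(1,0)# 5/5 ✓
(1,1)# 6/6 ✓
(1,3)# 4/4 ✓
(1,6)# 0/0 ✓
(2,0)# 3/4 ✓
(2,1)# 5/6 ✓
(2,2)# 6/6 ✓
(2,3)# 4/4 ✓
(3,0)+ 0/3 ✗
(3,2)# 6/6 ✓
(3,3)# 5/5 ✓
(3,6)+ 1/1 ✓
(4,1)# 2/3 ✓
(4,2)# 3/3 ✓
(4,4)# 1/2 ✗
(4,5)+ 1/2 ✗

(3,0), (4,4), (4,5)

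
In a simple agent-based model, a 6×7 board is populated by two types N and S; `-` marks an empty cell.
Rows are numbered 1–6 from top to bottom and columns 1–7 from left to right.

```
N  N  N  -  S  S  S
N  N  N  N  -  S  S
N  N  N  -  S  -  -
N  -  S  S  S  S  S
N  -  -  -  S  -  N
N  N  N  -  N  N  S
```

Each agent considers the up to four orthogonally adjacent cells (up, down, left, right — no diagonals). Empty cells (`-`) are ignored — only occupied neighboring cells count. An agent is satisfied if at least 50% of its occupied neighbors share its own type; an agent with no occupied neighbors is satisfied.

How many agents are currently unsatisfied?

2

(1,1)N 2/2 ✓
(1,2)N 3/3 ✓
(1,3)N 2/2 ✓
(1,5)S 1/1 ✓
(1,6)S 3/3 ✓
(1,7)S 2/2 ✓
(2,1)N 3/3 ✓
(2,2)N 4/4 ✓
(2,3)N 4/4 ✓
(2,4)N 1/1 ✓
(2,6)S 2/2 ✓
(2,7)S 2/2 ✓
(3,1)N 3/3 ✓
(3,2)N 3/3 ✓
(3,3)N 2/3 ✓
(3,5)S 1/1 ✓
(4,1)N 2/2 ✓
(4,3)S 1/2 ✓
(4,4)S 2/2 ✓
(4,5)S 4/4 ✓
(4,6)S 2/2 ✓
(4,7)S 1/2 ✓
(5,1)N 2/2 ✓
(5,5)S 1/2 ✓
(5,7)N 0/2 ✗
(6,1)N 2/2 ✓
(6,2)N 2/2 ✓
(6,3)N 1/1 ✓
(6,5)N 1/2 ✓
(6,6)N 1/2 ✓
(6,7)S 0/2 ✗
Unsatisfied: (5,7), (6,7) — 2 in total.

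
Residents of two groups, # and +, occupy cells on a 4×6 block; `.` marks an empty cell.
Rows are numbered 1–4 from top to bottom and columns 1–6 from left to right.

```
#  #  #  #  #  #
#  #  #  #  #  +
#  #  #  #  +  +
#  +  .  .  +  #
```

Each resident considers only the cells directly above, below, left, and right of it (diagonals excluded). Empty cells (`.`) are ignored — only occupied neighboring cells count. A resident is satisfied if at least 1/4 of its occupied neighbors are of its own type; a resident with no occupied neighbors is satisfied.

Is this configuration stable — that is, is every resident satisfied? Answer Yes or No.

(1,1)# 2/2 ok
(1,2)# 3/3 ok
(1,3)# 3/3 ok
(1,4)# 3/3 ok
(1,5)# 3/3 ok
(1,6)# 1/2 ok
(2,1)# 3/3 ok
(2,2)# 4/4 ok
(2,3)# 4/4 ok
(2,4)# 4/4 ok
(2,5)# 2/4 ok
(2,6)+ 1/3 ok
(3,1)# 3/3 ok
(3,2)# 3/4 ok
(3,3)# 3/3 ok
(3,4)# 2/3 ok
(3,5)+ 2/4 ok
(3,6)+ 2/3 ok
(4,1)# 1/2 ok
(4,2)+ 0/2 unhappy
(4,5)+ 1/2 ok
(4,6)# 0/2 unhappy
For instance (4,2) has only 0/2 same-type neighbors, below 1/4.

No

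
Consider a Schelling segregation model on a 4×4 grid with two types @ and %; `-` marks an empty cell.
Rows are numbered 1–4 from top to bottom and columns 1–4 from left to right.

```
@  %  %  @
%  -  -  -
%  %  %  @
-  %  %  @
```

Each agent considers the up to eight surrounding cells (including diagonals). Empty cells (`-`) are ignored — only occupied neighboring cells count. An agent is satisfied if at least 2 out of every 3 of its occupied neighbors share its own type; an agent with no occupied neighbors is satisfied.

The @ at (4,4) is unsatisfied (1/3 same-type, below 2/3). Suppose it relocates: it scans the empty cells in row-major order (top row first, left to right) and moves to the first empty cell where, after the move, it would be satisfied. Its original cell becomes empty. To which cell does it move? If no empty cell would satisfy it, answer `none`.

none

Vacating (4,4). Empty cells in order:
  (2,2): 1/7 same-type → still unsatisfied.
  (2,3): 2/6 same-type → still unsatisfied.
  (2,4): 2/4 same-type → still unsatisfied.
  (4,1): 0/3 same-type → still unsatisfied.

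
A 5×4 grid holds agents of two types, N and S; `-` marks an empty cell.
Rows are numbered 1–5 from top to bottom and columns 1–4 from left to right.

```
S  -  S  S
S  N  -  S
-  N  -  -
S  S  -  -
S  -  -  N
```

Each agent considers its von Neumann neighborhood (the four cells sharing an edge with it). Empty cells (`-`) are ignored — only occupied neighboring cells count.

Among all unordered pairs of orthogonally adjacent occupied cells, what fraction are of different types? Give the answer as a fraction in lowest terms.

Scan each occupied cell's neighbors to the right and below so each pair is counted once.
Row 1: S(1,1)–S(2,1)= S(1,3)–S(1,4)= S(1,4)–S(2,4)=  → 0/3 unlike.
Row 2: S(2,1)–N(2,2)≠ N(2,2)–N(3,2)=  → 1/2 unlike.
Row 3: N(3,2)–S(4,2)≠  → 1/1 unlike.
Row 4: S(4,1)–S(4,2)= S(4,1)–S(5,1)=  → 0/2 unlike.
Total adjacent occupied pairs: 8; unlike-type pairs: 2.
2/8 reduces to 1/4.

1/4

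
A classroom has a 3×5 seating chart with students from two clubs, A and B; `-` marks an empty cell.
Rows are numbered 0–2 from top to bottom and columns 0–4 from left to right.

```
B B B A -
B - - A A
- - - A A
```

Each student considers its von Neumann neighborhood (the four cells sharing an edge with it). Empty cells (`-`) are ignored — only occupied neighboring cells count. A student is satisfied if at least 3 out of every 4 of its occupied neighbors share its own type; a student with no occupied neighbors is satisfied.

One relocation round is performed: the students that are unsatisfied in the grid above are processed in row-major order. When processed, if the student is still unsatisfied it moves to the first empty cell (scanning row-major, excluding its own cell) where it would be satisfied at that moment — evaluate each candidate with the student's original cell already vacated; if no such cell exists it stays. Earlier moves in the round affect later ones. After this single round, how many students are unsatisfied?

Initially unsatisfied (in order): (0,2), (0,3).
  (0,2) → (1,1).
  (0,3): now satisfied by earlier moves; stays.
Resulting grid:
B B - A -
B B - A A
- - - A A
All satisfied now.

0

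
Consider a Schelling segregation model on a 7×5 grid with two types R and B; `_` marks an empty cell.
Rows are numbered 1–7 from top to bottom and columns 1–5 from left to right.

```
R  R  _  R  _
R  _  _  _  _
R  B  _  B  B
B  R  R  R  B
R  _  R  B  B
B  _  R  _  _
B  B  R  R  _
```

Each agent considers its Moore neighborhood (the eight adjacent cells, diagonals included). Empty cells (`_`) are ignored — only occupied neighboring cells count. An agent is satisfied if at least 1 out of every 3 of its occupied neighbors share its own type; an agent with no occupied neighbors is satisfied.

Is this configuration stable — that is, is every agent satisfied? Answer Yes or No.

No

Row 1: (1,1)R 2/2 ok · (1,2)R 2/2 ok · (1,4)R 0/0 ok
Row 2: (2,1)R 3/4 ok
Row 3: (3,1)R 2/4 ok · (3,2)B 1/5 unhappy · (3,4)B 2/4 ok · (3,5)B 2/3 ok
Row 4: (4,1)B 1/4 unhappy · (4,2)R 4/6 ok · (4,3)R 3/6 ok · (4,4)R 2/7 unhappy · (4,5)B 4/5 ok
Row 5: (5,1)R 1/3 ok · (5,3)R 4/5 ok · (5,4)B 2/6 ok · (5,5)B 2/3 ok
Row 6: (6,1)B 2/3 ok · (6,3)R 3/5 ok
Row 7: (7,1)B 2/2 ok · (7,2)B 2/4 ok · (7,3)R 2/3 ok · (7,4)R 2/2 ok
For instance (3,2) has only 1/5 same-type neighbors, below 1/3.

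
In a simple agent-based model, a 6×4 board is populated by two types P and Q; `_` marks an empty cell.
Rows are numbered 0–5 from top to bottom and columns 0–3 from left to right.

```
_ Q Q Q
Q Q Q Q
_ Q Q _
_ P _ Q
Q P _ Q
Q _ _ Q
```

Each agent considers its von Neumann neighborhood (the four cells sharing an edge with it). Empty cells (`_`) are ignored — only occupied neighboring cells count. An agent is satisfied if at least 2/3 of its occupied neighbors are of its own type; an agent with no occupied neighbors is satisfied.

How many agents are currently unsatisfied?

(0,1)Q 2/2 satisfied
(0,2)Q 3/3 satisfied
(0,3)Q 2/2 satisfied
(1,0)Q 1/1 satisfied
(1,1)Q 4/4 satisfied
(1,2)Q 4/4 satisfied
(1,3)Q 2/2 satisfied
(2,1)Q 2/3 satisfied
(2,2)Q 2/2 satisfied
(3,1)P 1/2 not
(3,3)Q 1/1 satisfied
(4,0)Q 1/2 not
(4,1)P 1/2 not
(4,3)Q 2/2 satisfied
(5,0)Q 1/1 satisfied
(5,3)Q 1/1 satisfied
Unsatisfied: (3,1), (4,0), (4,1) — 3 in total.

3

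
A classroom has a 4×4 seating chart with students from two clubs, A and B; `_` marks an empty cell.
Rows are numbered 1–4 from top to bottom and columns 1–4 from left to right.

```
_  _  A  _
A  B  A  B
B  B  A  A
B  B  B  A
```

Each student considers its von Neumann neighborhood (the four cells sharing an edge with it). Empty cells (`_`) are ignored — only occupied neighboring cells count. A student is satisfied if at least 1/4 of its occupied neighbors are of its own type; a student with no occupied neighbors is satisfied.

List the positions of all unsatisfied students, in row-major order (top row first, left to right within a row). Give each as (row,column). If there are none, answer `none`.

Row 1: (1,3)A 1/1 ✓
Row 2: (2,1)A 0/2 ✗ · (2,2)B 1/3 ✓ · (2,3)A 2/4 ✓ · (2,4)B 0/2 ✗
Row 3: (3,1)B 2/3 ✓ · (3,2)B 3/4 ✓ · (3,3)A 2/4 ✓ · (3,4)A 2/3 ✓
Row 4: (4,1)B 2/2 ✓ · (4,2)B 3/3 ✓ · (4,3)B 1/3 ✓ · (4,4)A 1/2 ✓

(2,1), (2,4)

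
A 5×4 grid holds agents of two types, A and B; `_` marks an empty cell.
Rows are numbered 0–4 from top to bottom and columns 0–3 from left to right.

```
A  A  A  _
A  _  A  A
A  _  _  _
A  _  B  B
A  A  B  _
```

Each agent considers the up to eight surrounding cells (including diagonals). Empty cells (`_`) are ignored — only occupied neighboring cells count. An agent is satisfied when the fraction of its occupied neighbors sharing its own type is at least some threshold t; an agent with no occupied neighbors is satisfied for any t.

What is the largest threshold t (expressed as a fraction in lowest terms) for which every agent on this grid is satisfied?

Row 0: (0,0)A 2/2 · (0,1)A 4/4 · (0,2)A 3/3
Row 1: (1,0)A 3/3 · (1,2)A 3/3 · (1,3)A 2/2
Row 2: (2,0)A 2/2
Row 3: (3,0)A 3/3 · (3,2)B 2/3 · (3,3)B 2/2
Row 4: (4,0)A 2/2 · (4,1)A 2/4 · (4,2)B 2/3
The smallest same-type fraction is 2/4 at (4,1), which reduces to 1/2. Any threshold above that leaves this agent unsatisfied.

1/2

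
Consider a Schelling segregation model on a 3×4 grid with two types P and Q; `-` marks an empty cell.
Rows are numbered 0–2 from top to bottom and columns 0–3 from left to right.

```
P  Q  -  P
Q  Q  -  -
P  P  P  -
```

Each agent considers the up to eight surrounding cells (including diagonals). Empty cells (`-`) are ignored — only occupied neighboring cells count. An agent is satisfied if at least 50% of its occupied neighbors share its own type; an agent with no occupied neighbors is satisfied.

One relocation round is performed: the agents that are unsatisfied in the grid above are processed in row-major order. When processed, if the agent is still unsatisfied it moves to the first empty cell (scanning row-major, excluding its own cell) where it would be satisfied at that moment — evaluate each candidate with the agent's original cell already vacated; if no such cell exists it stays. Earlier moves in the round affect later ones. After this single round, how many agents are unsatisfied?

Initially unsatisfied (in order): (0,0), (1,0), (1,1), (2,0).
  (0,0) → (1,2).
  (1,0): now satisfied by earlier moves; stays.
  (1,1) → (0,0).
  (2,0): now satisfied by earlier moves; stays.
Resulting grid:
Q Q - P
Q - P -
P P P -
All satisfied now.

0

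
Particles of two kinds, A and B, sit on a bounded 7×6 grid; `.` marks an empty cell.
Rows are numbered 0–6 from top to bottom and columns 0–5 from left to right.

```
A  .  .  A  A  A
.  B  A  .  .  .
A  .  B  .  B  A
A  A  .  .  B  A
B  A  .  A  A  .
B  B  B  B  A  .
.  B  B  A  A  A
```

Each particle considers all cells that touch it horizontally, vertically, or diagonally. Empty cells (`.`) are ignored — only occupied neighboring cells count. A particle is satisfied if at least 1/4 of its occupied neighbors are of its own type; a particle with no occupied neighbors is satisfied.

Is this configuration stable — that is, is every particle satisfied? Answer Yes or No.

No

(0,0)A 0/1 unhappy
(0,3)A 2/2 ok
(0,4)A 2/2 ok
(0,5)A 1/1 ok
(1,1)B 1/4 ok
(1,2)A 1/3 ok
(2,0)A 2/3 ok
(2,2)B 1/3 ok
(2,4)B 1/3 ok
(2,5)A 1/3 ok
(3,0)A 3/4 ok
(3,1)A 3/5 ok
(3,4)B 1/5 unhappy
(3,5)A 2/4 ok
(4,0)B 2/5 ok
(4,1)A 2/6 ok
(4,3)A 2/5 ok
(4,4)A 3/5 ok
(5,0)B 3/4 ok
(5,1)B 5/6 ok
(5,2)B 4/7 ok
(5,3)B 2/7 ok
(5,4)A 5/6 ok
(6,1)B 4/4 ok
(6,2)B 4/5 ok
(6,3)A 2/5 ok
(6,4)A 3/4 ok
(6,5)A 2/2 ok
For instance (0,0) has only 0/1 same-type neighbors, below 1/4.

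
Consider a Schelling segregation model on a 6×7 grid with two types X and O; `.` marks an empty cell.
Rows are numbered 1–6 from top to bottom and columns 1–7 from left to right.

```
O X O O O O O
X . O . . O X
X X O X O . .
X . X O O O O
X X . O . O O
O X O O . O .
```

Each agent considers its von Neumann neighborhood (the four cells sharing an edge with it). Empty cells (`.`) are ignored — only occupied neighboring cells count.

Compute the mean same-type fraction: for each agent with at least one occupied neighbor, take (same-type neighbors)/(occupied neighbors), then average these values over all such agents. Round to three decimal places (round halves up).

(1,1)O 0/2
(1,2)X 0/2
(1,3)O 2/3
(1,4)O 2/2
(1,5)O 2/2
(1,6)O 3/3
(1,7)O 1/2
(2,1)X 1/2
(2,3)O 2/2
(2,6)O 1/2
(2,7)X 0/2
(3,1)X 3/3
(3,2)X 1/2
(3,3)O 1/4
(3,4)X 0/3
(3,5)O 1/2
(4,1)X 2/2
(4,3)X 0/2
(4,4)O 2/4
(4,5)O 3/3
(4,6)O 3/3
(4,7)O 2/2
(5,1)X 2/3
(5,2)X 2/2
(5,4)O 2/2
(5,6)O 3/3
(5,7)O 2/2
(6,1)O 0/2
(6,2)X 1/3
(6,3)O 1/2
(6,4)O 2/2
(6,6)O 1/1
Sum over 32 agents: 0/2 + 0/2 + 2/3 + 2/2 + 2/2 + 3/3 + 1/2 + 1/2 + 2/2 + 1/2 + 0/2 + 3/3 + 1/2 + 1/4 + 0/3 + 1/2 + 2/2 + 0/2 + 2/4 + 3/3 + 3/3 + 2/2 + 2/3 + 2/2 + 2/2 + 3/3 + 2/2 + 0/2 + 1/3 + 1/2 + 2/2 + 1/1 = 245/12; mean = 245/12 ÷ 32 = 245/384 = 0.638020… → 0.638.

0.638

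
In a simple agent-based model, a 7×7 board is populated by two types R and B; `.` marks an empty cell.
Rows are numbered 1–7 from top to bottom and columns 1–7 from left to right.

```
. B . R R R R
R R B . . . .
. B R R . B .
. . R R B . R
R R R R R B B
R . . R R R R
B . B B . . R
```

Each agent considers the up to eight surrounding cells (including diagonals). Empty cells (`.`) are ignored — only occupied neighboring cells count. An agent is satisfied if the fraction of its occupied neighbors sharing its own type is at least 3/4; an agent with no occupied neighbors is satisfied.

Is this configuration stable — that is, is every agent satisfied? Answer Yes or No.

No

(1,2)B 1/3 ✗
(1,4)R 1/2 ✗
(1,5)R 2/2 ✓
(1,6)R 2/2 ✓
(1,7)R 1/1 ✓
(2,1)R 1/3 ✗
(2,2)R 2/5 ✗
(2,3)B 2/6 ✗
(3,2)B 1/5 ✗
(3,3)R 4/6 ✗
(3,4)R 3/5 ✗
(3,6)B 1/2 ✗
(4,3)R 6/7 ✓
(4,4)R 6/7 ✓
(4,5)B 2/6 ✗
(4,7)R 0/3 ✗
(5,1)R 2/2 ✓
(5,2)R 4/4 ✓
(5,3)R 5/5 ✓
(5,4)R 6/7 ✓
(5,5)R 5/7 ✗
(5,6)B 2/7 ✗
(5,7)B 1/4 ✗
(6,1)R 2/3 ✗
(6,4)R 4/6 ✗
(6,5)R 4/6 ✗
(6,6)R 4/6 ✗
(6,7)R 2/4 ✗
(7,1)B 0/1 ✗
(7,3)B 1/2 ✗
(7,4)B 1/3 ✗
(7,7)R 2/2 ✓
For instance (1,2) has only 1/3 same-type neighbors, below 3/4.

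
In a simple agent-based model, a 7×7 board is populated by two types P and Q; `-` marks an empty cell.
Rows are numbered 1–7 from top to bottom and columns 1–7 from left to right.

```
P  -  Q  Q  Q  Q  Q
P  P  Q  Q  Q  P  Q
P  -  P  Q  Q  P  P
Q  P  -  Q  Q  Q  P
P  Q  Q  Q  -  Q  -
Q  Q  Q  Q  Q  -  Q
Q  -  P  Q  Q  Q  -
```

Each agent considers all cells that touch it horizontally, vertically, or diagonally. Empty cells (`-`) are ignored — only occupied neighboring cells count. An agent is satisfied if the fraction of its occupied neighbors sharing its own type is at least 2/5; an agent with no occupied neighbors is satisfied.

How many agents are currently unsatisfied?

6

(1,1)P 2/2 ✓
(1,3)Q 3/4 ✓
(1,4)Q 5/5 ✓
(1,5)Q 4/5 ✓
(1,6)Q 4/5 ✓
(1,7)Q 2/3 ✓
(2,1)P 3/3 ✓
(2,2)P 4/6 ✓
(2,3)Q 4/6 ✓
(2,4)Q 7/8 ✓
(2,5)Q 6/8 ✓
(2,6)P 2/8 ✗
(2,7)Q 2/5 ✓
(3,1)P 3/4 ✓
(3,3)P 2/6 ✗
(3,4)Q 6/7 ✓
(3,5)Q 6/8 ✓
(3,6)P 3/8 ✗
(3,7)P 3/5 ✓
(4,1)Q 1/4 ✗
(4,2)P 3/6 ✓
(4,4)Q 5/6 ✓
(4,5)Q 6/7 ✓
(4,6)Q 3/6 ✓
(4,7)P 2/4 ✓
(5,1)P 1/5 ✗
(5,2)Q 5/7 ✓
(5,3)Q 6/7 ✓
(5,4)Q 6/6 ✓
(5,6)Q 4/5 ✓
(6,1)Q 3/4 ✓
(6,2)Q 5/7 ✓
(6,3)Q 6/7 ✓
(6,4)Q 6/7 ✓
(6,5)Q 6/6 ✓
(6,7)Q 2/2 ✓
(7,1)Q 2/2 ✓
(7,3)P 0/4 ✗
(7,4)Q 4/5 ✓
(7,5)Q 4/4 ✓
(7,6)Q 3/3 ✓
Unsatisfied: (2,6), (3,3), (3,6), (4,1), (5,1), (7,3) — 6 in total.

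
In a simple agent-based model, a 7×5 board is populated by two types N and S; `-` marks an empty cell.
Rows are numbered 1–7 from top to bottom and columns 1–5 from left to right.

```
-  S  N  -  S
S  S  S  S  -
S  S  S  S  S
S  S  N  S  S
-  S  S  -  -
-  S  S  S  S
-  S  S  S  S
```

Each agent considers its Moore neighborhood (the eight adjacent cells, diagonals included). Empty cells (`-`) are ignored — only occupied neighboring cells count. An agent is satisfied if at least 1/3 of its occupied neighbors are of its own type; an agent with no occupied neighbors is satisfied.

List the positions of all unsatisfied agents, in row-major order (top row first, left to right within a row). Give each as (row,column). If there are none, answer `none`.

(1,3), (4,3)

(1,2)S 3/4 ✓
(1,3)N 0/4 ✗
(1,5)S 1/1 ✓
(2,1)S 4/4 ✓
(2,2)S 6/7 ✓
(2,3)S 6/7 ✓
(2,4)S 5/6 ✓
(3,1)S 5/5 ✓
(3,2)S 7/8 ✓
(3,3)S 7/8 ✓
(3,4)S 6/7 ✓
(3,5)S 4/4 ✓
(4,1)S 4/4 ✓
(4,2)S 6/7 ✓
(4,3)N 0/7 ✗
(4,4)S 5/6 ✓
(4,5)S 3/3 ✓
(5,2)S 5/6 ✓
(5,3)S 6/7 ✓
(6,2)S 5/5 ✓
(6,3)S 7/7 ✓
(6,4)S 6/6 ✓
(6,5)S 3/3 ✓
(7,2)S 3/3 ✓
(7,3)S 5/5 ✓
(7,4)S 5/5 ✓
(7,5)S 3/3 ✓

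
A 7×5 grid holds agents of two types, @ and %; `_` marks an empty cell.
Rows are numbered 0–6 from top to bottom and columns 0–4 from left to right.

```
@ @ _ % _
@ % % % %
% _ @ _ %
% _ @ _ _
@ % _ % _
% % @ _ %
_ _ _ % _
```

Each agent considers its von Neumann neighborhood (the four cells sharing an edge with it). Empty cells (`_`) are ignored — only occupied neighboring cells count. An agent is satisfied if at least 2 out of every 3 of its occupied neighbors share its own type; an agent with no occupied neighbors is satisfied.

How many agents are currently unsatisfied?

(0,0)@ 2/2 ok
(0,1)@ 1/2 unhappy
(0,3)% 1/1 ok
(1,0)@ 1/3 unhappy
(1,1)% 1/3 unhappy
(1,2)% 2/3 ok
(1,3)% 3/3 ok
(1,4)% 2/2 ok
(2,0)% 1/2 unhappy
(2,2)@ 1/2 unhappy
(2,4)% 1/1 ok
(3,0)% 1/2 unhappy
(3,2)@ 1/1 ok
(4,0)@ 0/3 unhappy
(4,1)% 1/2 unhappy
(4,3)% 0/0 ok
(5,0)% 1/2 unhappy
(5,1)% 2/3 ok
(5,2)@ 0/1 unhappy
(5,4)% 0/0 ok
(6,3)% 0/0 ok
Unsatisfied: (0,1), (1,0), (1,1), (2,0), (2,2), (3,0), (4,0), (4,1), (5,0), (5,2) — 10 in total.

10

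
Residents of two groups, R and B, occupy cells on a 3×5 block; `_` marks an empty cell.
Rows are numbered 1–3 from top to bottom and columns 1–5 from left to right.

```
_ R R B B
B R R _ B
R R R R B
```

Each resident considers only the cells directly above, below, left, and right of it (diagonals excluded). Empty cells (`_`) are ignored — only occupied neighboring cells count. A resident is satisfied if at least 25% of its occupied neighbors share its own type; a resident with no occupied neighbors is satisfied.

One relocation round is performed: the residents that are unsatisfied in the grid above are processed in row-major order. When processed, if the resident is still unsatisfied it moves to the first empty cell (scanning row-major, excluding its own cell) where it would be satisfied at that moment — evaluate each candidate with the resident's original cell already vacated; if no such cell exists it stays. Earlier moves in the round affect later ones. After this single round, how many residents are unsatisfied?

Initially unsatisfied (in order): (2,1).
  (2,1) → (2,4).
Resulting grid:
_ R R B B
_ R R B B
R R R R B
All satisfied now.

0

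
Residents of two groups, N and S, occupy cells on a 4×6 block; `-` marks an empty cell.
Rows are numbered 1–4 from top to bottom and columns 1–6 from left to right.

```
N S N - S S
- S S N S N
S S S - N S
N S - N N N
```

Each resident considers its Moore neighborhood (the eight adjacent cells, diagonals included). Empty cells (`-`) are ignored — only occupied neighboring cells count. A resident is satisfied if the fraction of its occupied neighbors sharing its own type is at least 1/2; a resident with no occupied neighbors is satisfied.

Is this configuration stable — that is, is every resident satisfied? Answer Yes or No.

No

Row 1: (1,1)N 0/2 ✗ · (1,2)S 2/4 ✓ · (1,3)N 1/4 ✗ · (1,5)S 2/4 ✓ · (1,6)S 2/3 ✓
Row 2: (2,2)S 5/7 ✓ · (2,3)S 4/6 ✓ · (2,4)N 2/6 ✗ · (2,5)S 3/6 ✓ · (2,6)N 1/5 ✗
Row 3: (3,1)S 3/4 ✓ · (3,2)S 5/6 ✓ · (3,3)S 4/6 ✓ · (3,5)N 5/7 ✓ · (3,6)S 1/5 ✗
Row 4: (4,1)N 0/3 ✗ · (4,2)S 3/4 ✓ · (4,4)N 2/3 ✓ · (4,5)N 3/4 ✓ · (4,6)N 2/3 ✓
For instance (1,1) has only 0/2 same-type neighbors, below 1/2.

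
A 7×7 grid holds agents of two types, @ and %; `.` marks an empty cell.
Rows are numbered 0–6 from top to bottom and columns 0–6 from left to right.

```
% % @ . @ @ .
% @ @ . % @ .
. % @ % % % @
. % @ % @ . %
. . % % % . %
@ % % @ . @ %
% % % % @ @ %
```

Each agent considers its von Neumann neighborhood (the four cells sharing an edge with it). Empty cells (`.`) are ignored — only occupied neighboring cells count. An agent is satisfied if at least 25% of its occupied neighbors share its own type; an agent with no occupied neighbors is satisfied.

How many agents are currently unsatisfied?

Row 0: (0,0)% 2/2 satisfied · (0,1)% 1/3 satisfied · (0,2)@ 1/2 satisfied · (0,4)@ 1/2 satisfied · (0,5)@ 2/2 satisfied
Row 1: (1,0)% 1/2 satisfied · (1,1)@ 1/4 satisfied · (1,2)@ 3/3 satisfied · (1,4)% 1/3 satisfied · (1,5)@ 1/3 satisfied
Row 2: (2,1)% 1/3 satisfied · (2,2)@ 2/4 satisfied · (2,3)% 2/3 satisfied · (2,4)% 3/4 satisfied · (2,5)% 1/3 satisfied · (2,6)@ 0/2 not
Row 3: (3,1)% 1/2 satisfied · (3,2)@ 1/4 satisfied · (3,3)% 2/4 satisfied · (3,4)@ 0/3 not · (3,6)% 1/2 satisfied
Row 4: (4,2)% 2/3 satisfied · (4,3)% 3/4 satisfied · (4,4)% 1/2 satisfied · (4,6)% 2/2 satisfied
Row 5: (5,0)@ 0/2 not · (5,1)% 2/3 satisfied · (5,2)% 3/4 satisfied · (5,3)@ 0/3 not · (5,5)@ 1/2 satisfied · (5,6)% 2/3 satisfied
Row 6: (6,0)% 1/2 satisfied · (6,1)% 3/3 satisfied · (6,2)% 3/3 satisfied · (6,3)% 1/3 satisfied · (6,4)@ 1/2 satisfied · (6,5)@ 2/3 satisfied · (6,6)% 1/2 satisfied
Unsatisfied: (2,6), (3,4), (5,0), (5,3) — 4 in total.

4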